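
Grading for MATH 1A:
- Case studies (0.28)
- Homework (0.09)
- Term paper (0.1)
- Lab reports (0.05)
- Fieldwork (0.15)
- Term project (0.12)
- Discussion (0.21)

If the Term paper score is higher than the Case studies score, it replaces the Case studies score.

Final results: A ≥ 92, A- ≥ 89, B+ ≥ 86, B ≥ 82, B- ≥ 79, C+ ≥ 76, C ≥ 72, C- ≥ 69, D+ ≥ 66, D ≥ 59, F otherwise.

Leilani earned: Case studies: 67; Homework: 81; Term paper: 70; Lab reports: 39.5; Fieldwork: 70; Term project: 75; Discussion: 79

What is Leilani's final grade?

C-

Term paper (70) > Case studies (67), so Case studies counts as 70.
Weighted total:
  Case studies 70 × 0.28 = 19.6
  Homework 81 × 0.09 = 7.29
  Term paper 70 × 0.1 = 7
  Lab reports 39.5 × 0.05 = 1.975
  Fieldwork 70 × 0.15 = 10.5
  Term project 75 × 0.12 = 9
  Discussion 79 × 0.21 = 16.59
Sum = 71.955
71.955 is ≥ 69 and < 72 → C-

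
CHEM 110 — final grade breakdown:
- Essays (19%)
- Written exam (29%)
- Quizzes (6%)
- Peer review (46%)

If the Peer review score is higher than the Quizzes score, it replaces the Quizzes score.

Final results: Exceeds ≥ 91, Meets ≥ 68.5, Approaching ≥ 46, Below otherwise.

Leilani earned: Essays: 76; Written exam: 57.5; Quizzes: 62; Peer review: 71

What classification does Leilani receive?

Peer review (71) > Quizzes (62), so Quizzes counts as 71.
Weighted total:
  Essays 76 × 0.19 = 14.44
  Written exam 57.5 × 0.29 = 16.675
  Quizzes 71 × 0.06 = 4.26
  Peer review 71 × 0.46 = 32.66
Sum = 68.035
68.035 is ≥ 46 and < 68.5 → Approaching

Approaching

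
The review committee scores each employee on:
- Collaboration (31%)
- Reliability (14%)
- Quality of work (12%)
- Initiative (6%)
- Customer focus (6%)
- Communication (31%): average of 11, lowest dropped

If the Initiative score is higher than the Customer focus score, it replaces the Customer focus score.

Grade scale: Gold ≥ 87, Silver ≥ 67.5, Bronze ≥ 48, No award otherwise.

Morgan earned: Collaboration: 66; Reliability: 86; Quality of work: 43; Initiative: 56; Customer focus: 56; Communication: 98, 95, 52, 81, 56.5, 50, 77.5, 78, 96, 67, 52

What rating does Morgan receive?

Silver

Communication: drop 50 → average of remaining 10 = 753/10 = 75.3
Initiative (56) ≤ Customer focus (56), so Customer focus stays at 56.
Weighted total:
  Collaboration 66 × 0.31 = 20.46
  Reliability 86 × 0.14 = 12.04
  Quality of work 43 × 0.12 = 5.16
  Initiative 56 × 0.06 = 3.36
  Customer focus 56 × 0.06 = 3.36
  Communication 75.3 × 0.31 = 23.343
Sum = 67.723
67.723 is ≥ 67.5 and < 87 → Silver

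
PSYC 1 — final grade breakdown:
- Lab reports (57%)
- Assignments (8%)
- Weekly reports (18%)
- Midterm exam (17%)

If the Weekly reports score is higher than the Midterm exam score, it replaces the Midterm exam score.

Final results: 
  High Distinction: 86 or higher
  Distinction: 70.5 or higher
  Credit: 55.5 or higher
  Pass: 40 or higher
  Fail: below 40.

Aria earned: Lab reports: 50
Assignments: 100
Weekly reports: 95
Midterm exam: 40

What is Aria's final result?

Credit

Weekly reports (95) > Midterm exam (40), so Midterm exam counts as 95.
Weighted total:
  Lab reports 50 × 0.57 = 28.5
  Assignments 100 × 0.08 = 8
  Weekly reports 95 × 0.18 = 17.1
  Midterm exam 95 × 0.17 = 16.15
Sum = 69.75
69.75 is ≥ 55.5 and < 70.5 → Credit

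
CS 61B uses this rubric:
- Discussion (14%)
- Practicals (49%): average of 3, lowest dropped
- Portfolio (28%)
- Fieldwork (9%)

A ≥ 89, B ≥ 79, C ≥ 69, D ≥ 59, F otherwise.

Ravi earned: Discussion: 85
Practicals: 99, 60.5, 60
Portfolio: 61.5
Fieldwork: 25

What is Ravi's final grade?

C

Practicals: drop 60 → average of remaining 2 = 159.5/2 = 79.75
Weighted total:
  Discussion 85 × 0.14 = 11.9
  Practicals 79.75 × 0.49 = 39.0775
  Portfolio 61.5 × 0.28 = 17.22
  Fieldwork 25 × 0.09 = 2.25
Sum = 70.4475
70.4475 is ≥ 69 and < 79 → C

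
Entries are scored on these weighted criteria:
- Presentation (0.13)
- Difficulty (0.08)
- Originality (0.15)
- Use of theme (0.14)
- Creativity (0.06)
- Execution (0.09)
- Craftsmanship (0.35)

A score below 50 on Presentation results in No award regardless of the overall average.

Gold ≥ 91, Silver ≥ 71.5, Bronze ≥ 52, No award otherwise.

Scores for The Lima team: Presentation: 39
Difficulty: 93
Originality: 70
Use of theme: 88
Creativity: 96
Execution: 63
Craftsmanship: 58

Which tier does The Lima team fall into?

No award

Presentation score 39 < 50: minimum not met.
Weighted total:
  Presentation 39 × 0.13 = 5.07
  Difficulty 93 × 0.08 = 7.44
  Originality 70 × 0.15 = 10.5
  Use of theme 88 × 0.14 = 12.32
  Creativity 96 × 0.06 = 5.76
  Execution 63 × 0.09 = 5.67
  Craftsmanship 58 × 0.35 = 20.3
Sum = 67.06
Because the Presentation minimum was not met, the result is No award.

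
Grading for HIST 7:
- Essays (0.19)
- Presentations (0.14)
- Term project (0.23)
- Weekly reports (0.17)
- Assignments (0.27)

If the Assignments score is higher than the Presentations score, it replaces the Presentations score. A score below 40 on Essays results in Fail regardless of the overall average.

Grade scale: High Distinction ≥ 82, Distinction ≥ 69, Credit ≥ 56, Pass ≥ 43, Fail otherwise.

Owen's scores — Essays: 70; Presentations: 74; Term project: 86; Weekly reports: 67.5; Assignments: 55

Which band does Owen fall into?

Distinction

Assignments (55) ≤ Presentations (74), so Presentations stays at 74.
Essays score 70 ≥ 40: minimum met.
Weighted total:
  Essays 70 × 0.19 = 13.3
  Presentations 74 × 0.14 = 10.36
  Term project 86 × 0.23 = 19.78
  Weekly reports 67.5 × 0.17 = 11.475
  Assignments 55 × 0.27 = 14.85
Sum = 69.765
69.765 is ≥ 69 and < 82 → Distinction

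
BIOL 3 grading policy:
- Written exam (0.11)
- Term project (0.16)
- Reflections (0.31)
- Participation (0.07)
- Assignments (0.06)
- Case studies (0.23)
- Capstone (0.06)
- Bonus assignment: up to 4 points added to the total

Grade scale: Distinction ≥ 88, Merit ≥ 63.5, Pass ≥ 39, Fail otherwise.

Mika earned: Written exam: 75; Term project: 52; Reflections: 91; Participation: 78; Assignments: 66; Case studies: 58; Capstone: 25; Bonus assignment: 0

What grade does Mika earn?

Weighted total:
  Written exam 75 × 0.11 = 8.25
  Term project 52 × 0.16 = 8.32
  Reflections 91 × 0.31 = 28.21
  Participation 78 × 0.07 = 5.46
  Assignments 66 × 0.06 = 3.96
  Case studies 58 × 0.23 = 13.34
  Capstone 25 × 0.06 = 1.5
Sum = 69.04
Bonus assignment: 69.04 + 0 = 69.04
69.04 is ≥ 63.5 and < 88 → Merit

Merit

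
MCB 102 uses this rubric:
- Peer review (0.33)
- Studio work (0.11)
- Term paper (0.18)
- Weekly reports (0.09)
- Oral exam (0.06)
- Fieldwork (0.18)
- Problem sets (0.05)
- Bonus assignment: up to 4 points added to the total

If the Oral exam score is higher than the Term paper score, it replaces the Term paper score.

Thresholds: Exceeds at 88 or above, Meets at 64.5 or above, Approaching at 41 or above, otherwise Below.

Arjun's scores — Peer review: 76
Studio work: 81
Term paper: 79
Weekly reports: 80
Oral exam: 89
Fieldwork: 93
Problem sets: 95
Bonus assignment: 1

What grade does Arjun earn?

Oral exam (89) > Term paper (79), so Term paper counts as 89.
Weighted total:
  Peer review 76 × 0.33 = 25.08
  Studio work 81 × 0.11 = 8.91
  Term paper 89 × 0.18 = 16.02
  Weekly reports 80 × 0.09 = 7.2
  Oral exam 89 × 0.06 = 5.34
  Fieldwork 93 × 0.18 = 16.74
  Problem sets 95 × 0.05 = 4.75
Sum = 84.04
Bonus assignment: 84.04 + 1 = 85.04
85.04 is ≥ 64.5 and < 88 → Meets

Meets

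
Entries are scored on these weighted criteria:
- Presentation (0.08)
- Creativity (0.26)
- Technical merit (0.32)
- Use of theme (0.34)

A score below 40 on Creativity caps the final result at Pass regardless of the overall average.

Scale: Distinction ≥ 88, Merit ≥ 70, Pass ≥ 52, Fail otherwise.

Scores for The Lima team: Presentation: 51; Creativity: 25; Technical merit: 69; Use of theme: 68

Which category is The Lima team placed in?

Pass

Creativity score 25 < 40: minimum not met.
Weighted total:
  Presentation 51 × 0.08 = 4.08
  Creativity 25 × 0.26 = 6.5
  Technical merit 69 × 0.32 = 22.08
  Use of theme 68 × 0.34 = 23.12
Sum = 55.78
55.78 would be Pass; cap at Pass applies → Pass.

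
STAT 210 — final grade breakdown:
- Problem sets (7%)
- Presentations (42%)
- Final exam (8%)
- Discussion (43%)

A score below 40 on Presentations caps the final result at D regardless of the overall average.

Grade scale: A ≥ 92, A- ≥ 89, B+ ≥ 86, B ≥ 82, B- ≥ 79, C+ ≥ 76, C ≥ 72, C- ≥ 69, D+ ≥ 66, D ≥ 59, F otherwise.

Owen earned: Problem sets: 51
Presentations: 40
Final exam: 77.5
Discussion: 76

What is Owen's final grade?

Presentations score 40 ≥ 40: minimum met.
Weighted total:
  Problem sets 51 × 0.07 = 3.57
  Presentations 40 × 0.42 = 16.8
  Final exam 77.5 × 0.08 = 6.2
  Discussion 76 × 0.43 = 32.68
Sum = 59.25
59.25 is ≥ 59 and < 66 → D

D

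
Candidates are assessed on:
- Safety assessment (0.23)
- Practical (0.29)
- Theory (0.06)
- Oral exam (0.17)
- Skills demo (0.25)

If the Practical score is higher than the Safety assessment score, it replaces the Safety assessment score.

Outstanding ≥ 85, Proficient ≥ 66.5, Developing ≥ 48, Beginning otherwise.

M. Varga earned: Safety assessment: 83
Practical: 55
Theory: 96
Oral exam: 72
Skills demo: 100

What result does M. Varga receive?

Practical (55) ≤ Safety assessment (83), so Safety assessment stays at 83.
Weighted total:
  Safety assessment 83 × 0.23 = 19.09
  Practical 55 × 0.29 = 15.95
  Theory 96 × 0.06 = 5.76
  Oral exam 72 × 0.17 = 12.24
  Skills demo 100 × 0.25 = 25
Sum = 78.04
78.04 is ≥ 66.5 and < 85 → Proficient

Proficient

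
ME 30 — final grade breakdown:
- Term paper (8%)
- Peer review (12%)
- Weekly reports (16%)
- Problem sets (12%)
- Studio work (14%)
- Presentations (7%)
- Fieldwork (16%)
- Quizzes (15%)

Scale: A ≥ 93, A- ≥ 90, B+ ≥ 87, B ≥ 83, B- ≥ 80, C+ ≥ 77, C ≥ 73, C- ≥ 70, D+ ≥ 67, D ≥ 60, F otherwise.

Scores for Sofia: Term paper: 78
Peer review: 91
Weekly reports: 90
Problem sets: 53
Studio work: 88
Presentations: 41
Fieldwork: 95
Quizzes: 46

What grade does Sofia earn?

C

Weighted total:
  Term paper 78 × 0.08 = 6.24
  Peer review 91 × 0.12 = 10.92
  Weekly reports 90 × 0.16 = 14.4
  Problem sets 53 × 0.12 = 6.36
  Studio work 88 × 0.14 = 12.32
  Presentations 41 × 0.07 = 2.87
  Fieldwork 95 × 0.16 = 15.2
  Quizzes 46 × 0.15 = 6.9
Sum = 75.21
75.21 is ≥ 73 and < 77 → C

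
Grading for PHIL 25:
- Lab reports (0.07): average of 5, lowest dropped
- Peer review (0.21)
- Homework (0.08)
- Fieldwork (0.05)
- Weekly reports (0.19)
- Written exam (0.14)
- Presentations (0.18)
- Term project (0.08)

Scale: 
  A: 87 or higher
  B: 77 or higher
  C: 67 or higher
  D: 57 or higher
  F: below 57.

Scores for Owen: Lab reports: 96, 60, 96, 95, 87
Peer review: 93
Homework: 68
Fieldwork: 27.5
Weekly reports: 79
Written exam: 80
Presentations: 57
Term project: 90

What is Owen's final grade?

C

Lab reports: drop 60 → average of remaining 4 = 374/4 = 93.5
Weighted total:
  Lab reports 93.5 × 0.07 = 6.545
  Peer review 93 × 0.21 = 19.53
  Homework 68 × 0.08 = 5.44
  Fieldwork 27.5 × 0.05 = 1.375
  Weekly reports 79 × 0.19 = 15.01
  Written exam 80 × 0.14 = 11.2
  Presentations 57 × 0.18 = 10.26
  Term project 90 × 0.08 = 7.2
Sum = 76.56
76.56 is ≥ 67 and < 77 → C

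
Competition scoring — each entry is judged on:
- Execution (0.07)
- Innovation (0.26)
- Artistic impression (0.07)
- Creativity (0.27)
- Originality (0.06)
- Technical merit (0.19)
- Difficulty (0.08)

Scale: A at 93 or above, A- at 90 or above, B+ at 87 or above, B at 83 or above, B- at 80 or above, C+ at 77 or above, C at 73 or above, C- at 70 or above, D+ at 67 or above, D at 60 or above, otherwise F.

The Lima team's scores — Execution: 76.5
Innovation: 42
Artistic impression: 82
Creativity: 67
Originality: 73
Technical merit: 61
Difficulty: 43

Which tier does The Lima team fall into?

F

Weighted total:
  Execution 76.5 × 0.07 = 5.355
  Innovation 42 × 0.26 = 10.92
  Artistic impression 82 × 0.07 = 5.74
  Creativity 67 × 0.27 = 18.09
  Originality 73 × 0.06 = 4.38
  Technical merit 61 × 0.19 = 11.59
  Difficulty 43 × 0.08 = 3.44
Sum = 59.515
59.515 < 60 → F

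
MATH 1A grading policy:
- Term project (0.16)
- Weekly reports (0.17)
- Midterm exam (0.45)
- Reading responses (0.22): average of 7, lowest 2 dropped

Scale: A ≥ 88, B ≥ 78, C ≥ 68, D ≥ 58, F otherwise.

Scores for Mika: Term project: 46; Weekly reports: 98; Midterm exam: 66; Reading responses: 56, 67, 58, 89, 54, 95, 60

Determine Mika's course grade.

C

Reading responses: drop 54, 56 → average of remaining 5 = 369/5 = 73.8
Weighted total:
  Term project 46 × 0.16 = 7.36
  Weekly reports 98 × 0.17 = 16.66
  Midterm exam 66 × 0.45 = 29.7
  Reading responses 73.8 × 0.22 = 16.236
Sum = 69.956
69.956 is ≥ 68 and < 78 → C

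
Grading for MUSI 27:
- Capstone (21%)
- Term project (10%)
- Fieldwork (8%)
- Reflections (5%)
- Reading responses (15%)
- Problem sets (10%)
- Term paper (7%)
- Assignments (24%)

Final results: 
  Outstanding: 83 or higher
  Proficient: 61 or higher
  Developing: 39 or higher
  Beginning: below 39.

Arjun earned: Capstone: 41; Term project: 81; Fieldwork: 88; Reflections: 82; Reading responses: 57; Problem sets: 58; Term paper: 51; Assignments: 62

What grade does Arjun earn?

Developing

Weighted total:
  Capstone 41 × 0.21 = 8.61
  Term project 81 × 0.1 = 8.1
  Fieldwork 88 × 0.08 = 7.04
  Reflections 82 × 0.05 = 4.1
  Reading responses 57 × 0.15 = 8.55
  Problem sets 58 × 0.1 = 5.8
  Term paper 51 × 0.07 = 3.57
  Assignments 62 × 0.24 = 14.88
Sum = 60.65
60.65 is ≥ 39 and < 61 → Developing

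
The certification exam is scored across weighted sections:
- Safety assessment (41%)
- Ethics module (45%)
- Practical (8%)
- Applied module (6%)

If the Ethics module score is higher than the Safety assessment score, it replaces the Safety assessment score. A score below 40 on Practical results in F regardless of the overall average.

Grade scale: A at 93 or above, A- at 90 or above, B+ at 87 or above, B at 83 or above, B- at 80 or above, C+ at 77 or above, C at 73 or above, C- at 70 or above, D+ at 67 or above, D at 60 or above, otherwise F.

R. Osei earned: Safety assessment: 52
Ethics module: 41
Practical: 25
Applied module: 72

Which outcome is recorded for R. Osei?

Ethics module (41) ≤ Safety assessment (52), so Safety assessment stays at 52.
Practical score 25 < 40: minimum not met.
Weighted total:
  Safety assessment 52 × 0.41 = 21.32
  Ethics module 41 × 0.45 = 18.45
  Practical 25 × 0.08 = 2
  Applied module 72 × 0.06 = 4.32
Sum = 46.09
Because the Practical minimum was not met, the result is F.

F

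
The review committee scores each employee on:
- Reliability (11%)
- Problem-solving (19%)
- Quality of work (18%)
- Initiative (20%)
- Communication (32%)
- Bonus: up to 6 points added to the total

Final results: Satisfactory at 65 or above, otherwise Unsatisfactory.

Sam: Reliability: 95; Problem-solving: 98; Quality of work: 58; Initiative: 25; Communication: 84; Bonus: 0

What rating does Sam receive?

Weighted total:
  Reliability 95 × 0.11 = 10.45
  Problem-solving 98 × 0.19 = 18.62
  Quality of work 58 × 0.18 = 10.44
  Initiative 25 × 0.2 = 5
  Communication 84 × 0.32 = 26.88
Sum = 71.39
Bonus: 71.39 + 0 = 71.39
71.39 ≥ 65 → Satisfactory

Satisfactory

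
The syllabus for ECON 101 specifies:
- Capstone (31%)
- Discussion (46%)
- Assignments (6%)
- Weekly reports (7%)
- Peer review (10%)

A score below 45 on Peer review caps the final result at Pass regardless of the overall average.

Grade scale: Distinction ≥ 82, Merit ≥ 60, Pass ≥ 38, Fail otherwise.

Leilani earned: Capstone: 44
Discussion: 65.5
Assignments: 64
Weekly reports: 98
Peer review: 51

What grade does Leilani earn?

Peer review score 51 ≥ 45: minimum met.
Weighted total:
  Capstone 44 × 0.31 = 13.64
  Discussion 65.5 × 0.46 = 30.13
  Assignments 64 × 0.06 = 3.84
  Weekly reports 98 × 0.07 = 6.86
  Peer review 51 × 0.1 = 5.1
Sum = 59.57
59.57 is ≥ 38 and < 60 → Pass

Pass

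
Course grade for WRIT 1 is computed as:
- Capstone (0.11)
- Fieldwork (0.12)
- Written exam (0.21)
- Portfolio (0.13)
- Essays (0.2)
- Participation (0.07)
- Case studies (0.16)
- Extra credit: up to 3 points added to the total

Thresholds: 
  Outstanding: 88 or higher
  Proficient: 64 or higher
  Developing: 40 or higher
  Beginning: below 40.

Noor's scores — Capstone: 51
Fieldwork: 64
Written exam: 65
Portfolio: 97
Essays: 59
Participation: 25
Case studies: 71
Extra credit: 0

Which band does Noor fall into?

Proficient

Weighted total:
  Capstone 51 × 0.11 = 5.61
  Fieldwork 64 × 0.12 = 7.68
  Written exam 65 × 0.21 = 13.65
  Portfolio 97 × 0.13 = 12.61
  Essays 59 × 0.2 = 11.8
  Participation 25 × 0.07 = 1.75
  Case studies 71 × 0.16 = 11.36
Sum = 64.46
Extra credit: 64.46 + 0 = 64.46
64.46 is ≥ 64 and < 88 → Proficient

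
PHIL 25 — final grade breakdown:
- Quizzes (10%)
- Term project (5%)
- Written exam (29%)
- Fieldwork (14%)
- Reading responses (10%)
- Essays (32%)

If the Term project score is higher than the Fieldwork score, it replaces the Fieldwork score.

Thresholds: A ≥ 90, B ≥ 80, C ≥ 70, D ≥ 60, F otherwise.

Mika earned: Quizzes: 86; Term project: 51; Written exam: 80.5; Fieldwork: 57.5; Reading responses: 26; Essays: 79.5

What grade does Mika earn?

C

Term project (51) ≤ Fieldwork (57.5), so Fieldwork stays at 57.5.
Weighted total:
  Quizzes 86 × 0.1 = 8.6
  Term project 51 × 0.05 = 2.55
  Written exam 80.5 × 0.29 = 23.345
  Fieldwork 57.5 × 0.14 = 8.05
  Reading responses 26 × 0.1 = 2.6
  Essays 79.5 × 0.32 = 25.44
Sum = 70.585
70.585 is ≥ 70 and < 80 → C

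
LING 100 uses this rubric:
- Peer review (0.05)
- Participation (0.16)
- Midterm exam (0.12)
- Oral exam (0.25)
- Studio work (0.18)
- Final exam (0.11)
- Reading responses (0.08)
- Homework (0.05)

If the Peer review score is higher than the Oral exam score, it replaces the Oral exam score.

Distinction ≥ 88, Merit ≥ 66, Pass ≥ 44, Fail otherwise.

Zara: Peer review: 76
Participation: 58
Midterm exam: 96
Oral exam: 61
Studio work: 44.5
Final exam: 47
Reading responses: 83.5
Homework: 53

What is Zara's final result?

Peer review (76) > Oral exam (61), so Oral exam counts as 76.
Weighted total:
  Peer review 76 × 0.05 = 3.8
  Participation 58 × 0.16 = 9.28
  Midterm exam 96 × 0.12 = 11.52
  Oral exam 76 × 0.25 = 19
  Studio work 44.5 × 0.18 = 8.01
  Final exam 47 × 0.11 = 5.17
  Reading responses 83.5 × 0.08 = 6.68
  Homework 53 × 0.05 = 2.65
Sum = 66.11
66.11 is ≥ 66 and < 88 → Merit

Merit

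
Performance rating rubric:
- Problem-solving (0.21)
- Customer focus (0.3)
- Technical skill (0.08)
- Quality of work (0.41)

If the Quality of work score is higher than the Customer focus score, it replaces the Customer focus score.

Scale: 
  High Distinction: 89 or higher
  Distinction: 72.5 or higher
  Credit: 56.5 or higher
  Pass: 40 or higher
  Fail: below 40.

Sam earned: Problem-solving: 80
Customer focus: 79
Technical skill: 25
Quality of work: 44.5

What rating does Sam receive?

Quality of work (44.5) ≤ Customer focus (79), so Customer focus stays at 79.
Weighted total:
  Problem-solving 80 × 0.21 = 16.8
  Customer focus 79 × 0.3 = 23.7
  Technical skill 25 × 0.08 = 2
  Quality of work 44.5 × 0.41 = 18.245
Sum = 60.745
60.745 is ≥ 56.5 and < 72.5 → Credit

Credit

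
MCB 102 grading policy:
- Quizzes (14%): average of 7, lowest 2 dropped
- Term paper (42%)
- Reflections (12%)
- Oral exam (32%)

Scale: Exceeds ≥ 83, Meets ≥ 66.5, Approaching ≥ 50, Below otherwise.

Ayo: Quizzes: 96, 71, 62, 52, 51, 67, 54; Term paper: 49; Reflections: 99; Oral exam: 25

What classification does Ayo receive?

Approaching

Quizzes: drop 51, 52 → average of remaining 5 = 350/5 = 70
Weighted total:
  Quizzes 70 × 0.14 = 9.8
  Term paper 49 × 0.42 = 20.58
  Reflections 99 × 0.12 = 11.88
  Oral exam 25 × 0.32 = 8
Sum = 50.26
50.26 is ≥ 50 and < 66.5 → Approaching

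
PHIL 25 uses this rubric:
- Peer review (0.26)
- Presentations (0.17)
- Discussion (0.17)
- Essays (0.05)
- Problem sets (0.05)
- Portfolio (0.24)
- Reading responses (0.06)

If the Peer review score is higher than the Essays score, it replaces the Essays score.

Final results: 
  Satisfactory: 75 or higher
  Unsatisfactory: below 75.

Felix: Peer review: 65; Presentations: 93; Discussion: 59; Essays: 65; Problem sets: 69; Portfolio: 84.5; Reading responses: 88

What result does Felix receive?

Satisfactory

Peer review (65) ≤ Essays (65), so Essays stays at 65.
Weighted total:
  Peer review 65 × 0.26 = 16.9
  Presentations 93 × 0.17 = 15.81
  Discussion 59 × 0.17 = 10.03
  Essays 65 × 0.05 = 3.25
  Problem sets 69 × 0.05 = 3.45
  Portfolio 84.5 × 0.24 = 20.28
  Reading responses 88 × 0.06 = 5.28
Sum = 75
75 ≥ 75 → Satisfactory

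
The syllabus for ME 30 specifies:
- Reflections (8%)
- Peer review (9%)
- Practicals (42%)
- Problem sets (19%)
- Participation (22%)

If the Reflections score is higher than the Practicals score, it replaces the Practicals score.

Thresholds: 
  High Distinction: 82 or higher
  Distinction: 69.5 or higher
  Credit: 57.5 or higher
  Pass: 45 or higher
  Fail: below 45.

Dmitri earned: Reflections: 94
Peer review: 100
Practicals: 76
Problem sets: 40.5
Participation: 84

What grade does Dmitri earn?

High Distinction

Reflections (94) > Practicals (76), so Practicals counts as 94.
Weighted total:
  Reflections 94 × 0.08 = 7.52
  Peer review 100 × 0.09 = 9
  Practicals 94 × 0.42 = 39.48
  Problem sets 40.5 × 0.19 = 7.695
  Participation 84 × 0.22 = 18.48
Sum = 82.175
82.175 ≥ 82 → High Distinction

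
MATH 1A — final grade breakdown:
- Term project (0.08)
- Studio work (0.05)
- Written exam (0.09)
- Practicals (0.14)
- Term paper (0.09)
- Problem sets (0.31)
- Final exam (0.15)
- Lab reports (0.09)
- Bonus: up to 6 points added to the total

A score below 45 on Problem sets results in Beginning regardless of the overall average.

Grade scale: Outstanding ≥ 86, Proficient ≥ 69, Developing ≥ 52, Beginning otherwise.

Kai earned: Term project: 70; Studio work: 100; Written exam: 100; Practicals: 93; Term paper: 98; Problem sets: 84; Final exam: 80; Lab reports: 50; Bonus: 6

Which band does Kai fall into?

Outstanding

Problem sets score 84 ≥ 45: minimum met.
Weighted total:
  Term project 70 × 0.08 = 5.6
  Studio work 100 × 0.05 = 5
  Written exam 100 × 0.09 = 9
  Practicals 93 × 0.14 = 13.02
  Term paper 98 × 0.09 = 8.82
  Problem sets 84 × 0.31 = 26.04
  Final exam 80 × 0.15 = 12
  Lab reports 50 × 0.09 = 4.5
Sum = 83.98
Bonus: 83.98 + 6 = 89.98
89.98 ≥ 86 → Outstanding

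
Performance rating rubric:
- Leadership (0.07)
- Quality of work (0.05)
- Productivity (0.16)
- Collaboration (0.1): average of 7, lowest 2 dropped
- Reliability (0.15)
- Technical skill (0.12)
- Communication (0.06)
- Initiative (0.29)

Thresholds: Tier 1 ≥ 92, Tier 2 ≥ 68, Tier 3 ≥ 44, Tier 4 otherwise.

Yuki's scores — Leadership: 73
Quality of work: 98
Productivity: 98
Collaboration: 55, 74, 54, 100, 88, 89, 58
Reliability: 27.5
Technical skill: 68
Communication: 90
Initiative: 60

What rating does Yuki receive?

Tier 2

Collaboration: drop 54, 55 → average of remaining 5 = 409/5 = 81.8
Weighted total:
  Leadership 73 × 0.07 = 5.11
  Quality of work 98 × 0.05 = 4.9
  Productivity 98 × 0.16 = 15.68
  Collaboration 81.8 × 0.1 = 8.18
  Reliability 27.5 × 0.15 = 4.125
  Technical skill 68 × 0.12 = 8.16
  Communication 90 × 0.06 = 5.4
  Initiative 60 × 0.29 = 17.4
Sum = 68.955
68.955 is ≥ 68 and < 92 → Tier 2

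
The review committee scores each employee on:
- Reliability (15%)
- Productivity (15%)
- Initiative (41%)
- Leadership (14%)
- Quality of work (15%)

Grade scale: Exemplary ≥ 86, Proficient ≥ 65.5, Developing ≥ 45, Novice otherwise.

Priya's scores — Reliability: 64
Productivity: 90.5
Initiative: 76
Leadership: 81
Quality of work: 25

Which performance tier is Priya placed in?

Weighted total:
  Reliability 64 × 0.15 = 9.6
  Productivity 90.5 × 0.15 = 13.575
  Initiative 76 × 0.41 = 31.16
  Leadership 81 × 0.14 = 11.34
  Quality of work 25 × 0.15 = 3.75
Sum = 69.425
69.425 is ≥ 65.5 and < 86 → Proficient

Proficient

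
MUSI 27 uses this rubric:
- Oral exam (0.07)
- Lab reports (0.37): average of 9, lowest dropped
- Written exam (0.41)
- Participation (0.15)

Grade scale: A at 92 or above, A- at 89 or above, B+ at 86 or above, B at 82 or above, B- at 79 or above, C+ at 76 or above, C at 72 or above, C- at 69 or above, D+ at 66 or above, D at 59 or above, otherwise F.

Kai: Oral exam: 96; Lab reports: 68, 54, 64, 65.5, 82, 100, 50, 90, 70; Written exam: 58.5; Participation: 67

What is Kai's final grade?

D+

Lab reports: drop 50 → average of remaining 8 = 593.5/8 = 74.1875
Weighted total:
  Oral exam 96 × 0.07 = 6.72
  Lab reports 74.1875 × 0.37 = 27.449375
  Written exam 58.5 × 0.41 = 23.985
  Participation 67 × 0.15 = 10.05
Sum = 68.204375
68.204375 is ≥ 66 and < 69 → D+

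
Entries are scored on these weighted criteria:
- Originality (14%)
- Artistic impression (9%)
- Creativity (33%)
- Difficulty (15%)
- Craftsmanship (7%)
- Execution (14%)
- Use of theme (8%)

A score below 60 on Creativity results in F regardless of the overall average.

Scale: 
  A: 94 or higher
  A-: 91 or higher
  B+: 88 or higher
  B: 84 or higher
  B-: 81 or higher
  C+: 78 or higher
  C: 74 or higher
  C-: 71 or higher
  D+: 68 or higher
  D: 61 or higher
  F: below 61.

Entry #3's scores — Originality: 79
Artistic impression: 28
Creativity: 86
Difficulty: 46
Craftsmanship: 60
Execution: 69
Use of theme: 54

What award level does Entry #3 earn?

D

Creativity score 86 ≥ 60: minimum met.
Weighted total:
  Originality 79 × 0.14 = 11.06
  Artistic impression 28 × 0.09 = 2.52
  Creativity 86 × 0.33 = 28.38
  Difficulty 46 × 0.15 = 6.9
  Craftsmanship 60 × 0.07 = 4.2
  Execution 69 × 0.14 = 9.66
  Use of theme 54 × 0.08 = 4.32
Sum = 67.04
67.04 is ≥ 61 and < 68 → D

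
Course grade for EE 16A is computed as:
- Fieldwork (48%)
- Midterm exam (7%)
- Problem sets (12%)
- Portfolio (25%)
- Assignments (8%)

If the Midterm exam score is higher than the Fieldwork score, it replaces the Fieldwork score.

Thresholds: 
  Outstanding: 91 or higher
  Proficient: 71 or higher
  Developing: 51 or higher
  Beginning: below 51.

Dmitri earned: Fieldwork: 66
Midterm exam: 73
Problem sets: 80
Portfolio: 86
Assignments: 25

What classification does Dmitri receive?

Midterm exam (73) > Fieldwork (66), so Fieldwork counts as 73.
Weighted total:
  Fieldwork 73 × 0.48 = 35.04
  Midterm exam 73 × 0.07 = 5.11
  Problem sets 80 × 0.12 = 9.6
  Portfolio 86 × 0.25 = 21.5
  Assignments 25 × 0.08 = 2
Sum = 73.25
73.25 is ≥ 71 and < 91 → Proficient

Proficient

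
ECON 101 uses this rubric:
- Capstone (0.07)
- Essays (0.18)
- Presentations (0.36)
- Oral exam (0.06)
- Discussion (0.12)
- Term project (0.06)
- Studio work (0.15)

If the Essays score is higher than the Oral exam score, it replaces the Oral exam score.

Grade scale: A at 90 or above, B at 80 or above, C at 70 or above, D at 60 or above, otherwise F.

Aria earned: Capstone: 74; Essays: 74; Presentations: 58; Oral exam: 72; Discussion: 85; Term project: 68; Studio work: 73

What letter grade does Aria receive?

Essays (74) > Oral exam (72), so Oral exam counts as 74.
Weighted total:
  Capstone 74 × 0.07 = 5.18
  Essays 74 × 0.18 = 13.32
  Presentations 58 × 0.36 = 20.88
  Oral exam 74 × 0.06 = 4.44
  Discussion 85 × 0.12 = 10.2
  Term project 68 × 0.06 = 4.08
  Studio work 73 × 0.15 = 10.95
Sum = 69.05
69.05 is ≥ 60 and < 70 → D

D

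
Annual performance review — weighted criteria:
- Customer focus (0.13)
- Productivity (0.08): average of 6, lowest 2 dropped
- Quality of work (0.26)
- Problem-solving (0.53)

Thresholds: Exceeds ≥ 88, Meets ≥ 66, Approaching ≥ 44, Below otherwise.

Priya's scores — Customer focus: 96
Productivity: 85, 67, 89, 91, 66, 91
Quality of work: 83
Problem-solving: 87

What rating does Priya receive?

Productivity: drop 66, 67 → average of remaining 4 = 356/4 = 89
Weighted total:
  Customer focus 96 × 0.13 = 12.48
  Productivity 89 × 0.08 = 7.12
  Quality of work 83 × 0.26 = 21.58
  Problem-solving 87 × 0.53 = 46.11
Sum = 87.29
87.29 is ≥ 66 and < 88 → Meets

Meets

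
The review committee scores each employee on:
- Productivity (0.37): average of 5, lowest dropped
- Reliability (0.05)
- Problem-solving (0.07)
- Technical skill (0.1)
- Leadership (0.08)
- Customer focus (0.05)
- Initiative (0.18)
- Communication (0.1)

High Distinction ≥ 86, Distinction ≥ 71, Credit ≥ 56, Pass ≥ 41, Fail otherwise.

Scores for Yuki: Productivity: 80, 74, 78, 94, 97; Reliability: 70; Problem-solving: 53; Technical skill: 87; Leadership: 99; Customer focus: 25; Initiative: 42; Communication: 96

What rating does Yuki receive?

Distinction

Productivity: drop 74 → average of remaining 4 = 349/4 = 87.25
Weighted total:
  Productivity 87.25 × 0.37 = 32.2825
  Reliability 70 × 0.05 = 3.5
  Problem-solving 53 × 0.07 = 3.71
  Technical skill 87 × 0.1 = 8.7
  Leadership 99 × 0.08 = 7.92
  Customer focus 25 × 0.05 = 1.25
  Initiative 42 × 0.18 = 7.56
  Communication 96 × 0.1 = 9.6
Sum = 74.5225
74.5225 is ≥ 71 and < 86 → Distinction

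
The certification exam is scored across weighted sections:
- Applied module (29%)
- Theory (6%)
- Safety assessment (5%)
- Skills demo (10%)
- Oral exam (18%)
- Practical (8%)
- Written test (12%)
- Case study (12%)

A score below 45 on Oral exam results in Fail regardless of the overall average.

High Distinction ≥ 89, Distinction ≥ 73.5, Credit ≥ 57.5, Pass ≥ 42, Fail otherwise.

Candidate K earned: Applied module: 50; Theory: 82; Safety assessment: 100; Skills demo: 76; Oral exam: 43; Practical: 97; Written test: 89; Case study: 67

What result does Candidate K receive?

Oral exam score 43 < 45: minimum not met.
Weighted total:
  Applied module 50 × 0.29 = 14.5
  Theory 82 × 0.06 = 4.92
  Safety assessment 100 × 0.05 = 5
  Skills demo 76 × 0.1 = 7.6
  Oral exam 43 × 0.18 = 7.74
  Practical 97 × 0.08 = 7.76
  Written test 89 × 0.12 = 10.68
  Case study 67 × 0.12 = 8.04
Sum = 66.24
Because the Oral exam minimum was not met, the result is Fail.

Fail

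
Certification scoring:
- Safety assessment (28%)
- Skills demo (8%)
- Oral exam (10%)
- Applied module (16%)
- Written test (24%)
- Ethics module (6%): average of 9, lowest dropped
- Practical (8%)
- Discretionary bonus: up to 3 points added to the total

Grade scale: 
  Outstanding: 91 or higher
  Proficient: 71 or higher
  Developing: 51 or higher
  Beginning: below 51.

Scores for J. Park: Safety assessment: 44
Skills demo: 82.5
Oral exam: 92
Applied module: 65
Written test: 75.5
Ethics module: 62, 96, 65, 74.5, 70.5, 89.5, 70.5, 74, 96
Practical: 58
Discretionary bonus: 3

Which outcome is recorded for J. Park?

Ethics module: drop 62 → average of remaining 8 = 636/8 = 79.5
Weighted total:
  Safety assessment 44 × 0.28 = 12.32
  Skills demo 82.5 × 0.08 = 6.6
  Oral exam 92 × 0.1 = 9.2
  Applied module 65 × 0.16 = 10.4
  Written test 75.5 × 0.24 = 18.12
  Ethics module 79.5 × 0.06 = 4.77
  Practical 58 × 0.08 = 4.64
Sum = 66.05
Discretionary bonus: 66.05 + 3 = 69.05
69.05 is ≥ 51 and < 71 → Developing

Developing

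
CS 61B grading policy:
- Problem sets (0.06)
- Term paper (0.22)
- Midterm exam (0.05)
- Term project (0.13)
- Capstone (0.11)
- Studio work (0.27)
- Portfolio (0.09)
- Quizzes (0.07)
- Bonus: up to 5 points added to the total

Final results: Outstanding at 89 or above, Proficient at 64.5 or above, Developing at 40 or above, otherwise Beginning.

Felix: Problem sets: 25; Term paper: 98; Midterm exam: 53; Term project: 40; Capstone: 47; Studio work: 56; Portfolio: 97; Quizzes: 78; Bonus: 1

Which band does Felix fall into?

Proficient

Weighted total:
  Problem sets 25 × 0.06 = 1.5
  Term paper 98 × 0.22 = 21.56
  Midterm exam 53 × 0.05 = 2.65
  Term project 40 × 0.13 = 5.2
  Capstone 47 × 0.11 = 5.17
  Studio work 56 × 0.27 = 15.12
  Portfolio 97 × 0.09 = 8.73
  Quizzes 78 × 0.07 = 5.46
Sum = 65.39
Bonus: 65.39 + 1 = 66.39
66.39 is ≥ 64.5 and < 89 → Proficient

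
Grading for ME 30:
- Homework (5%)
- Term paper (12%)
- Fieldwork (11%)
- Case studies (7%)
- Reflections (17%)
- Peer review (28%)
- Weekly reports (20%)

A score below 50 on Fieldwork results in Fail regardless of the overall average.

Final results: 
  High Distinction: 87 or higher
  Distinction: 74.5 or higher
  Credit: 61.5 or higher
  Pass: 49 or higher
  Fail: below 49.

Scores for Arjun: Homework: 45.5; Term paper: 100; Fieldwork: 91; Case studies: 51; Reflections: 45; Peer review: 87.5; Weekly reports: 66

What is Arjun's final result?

Fieldwork score 91 ≥ 50: minimum met.
Weighted total:
  Homework 45.5 × 0.05 = 2.275
  Term paper 100 × 0.12 = 12
  Fieldwork 91 × 0.11 = 10.01
  Case studies 51 × 0.07 = 3.57
  Reflections 45 × 0.17 = 7.65
  Peer review 87.5 × 0.28 = 24.5
  Weekly reports 66 × 0.2 = 13.2
Sum = 73.205
73.205 is ≥ 61.5 and < 74.5 → Credit

Credit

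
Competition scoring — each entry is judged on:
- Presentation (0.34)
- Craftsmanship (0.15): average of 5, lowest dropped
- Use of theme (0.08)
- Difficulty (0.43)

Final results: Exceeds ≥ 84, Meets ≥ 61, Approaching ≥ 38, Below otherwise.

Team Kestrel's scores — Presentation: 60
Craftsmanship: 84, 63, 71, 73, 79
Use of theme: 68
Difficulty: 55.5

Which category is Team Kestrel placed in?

Craftsmanship: drop 63 → average of remaining 4 = 307/4 = 76.75
Weighted total:
  Presentation 60 × 0.34 = 20.4
  Craftsmanship 76.75 × 0.15 = 11.5125
  Use of theme 68 × 0.08 = 5.44
  Difficulty 55.5 × 0.43 = 23.865
Sum = 61.2175
61.2175 is ≥ 61 and < 84 → Meets

Meets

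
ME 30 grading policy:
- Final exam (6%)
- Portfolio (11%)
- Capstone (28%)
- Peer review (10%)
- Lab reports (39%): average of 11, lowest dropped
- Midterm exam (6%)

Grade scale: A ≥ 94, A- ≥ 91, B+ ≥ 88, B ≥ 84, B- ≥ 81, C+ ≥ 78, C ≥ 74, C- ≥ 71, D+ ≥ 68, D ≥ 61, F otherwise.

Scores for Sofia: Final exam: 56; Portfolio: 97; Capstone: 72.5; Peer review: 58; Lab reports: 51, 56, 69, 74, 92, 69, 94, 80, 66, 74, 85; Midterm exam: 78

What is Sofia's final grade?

C

Lab reports: drop 51 → average of remaining 10 = 759/10 = 75.9
Weighted total:
  Final exam 56 × 0.06 = 3.36
  Portfolio 97 × 0.11 = 10.67
  Capstone 72.5 × 0.28 = 20.3
  Peer review 58 × 0.1 = 5.8
  Lab reports 75.9 × 0.39 = 29.601
  Midterm exam 78 × 0.06 = 4.68
Sum = 74.411
74.411 is ≥ 74 and < 78 → C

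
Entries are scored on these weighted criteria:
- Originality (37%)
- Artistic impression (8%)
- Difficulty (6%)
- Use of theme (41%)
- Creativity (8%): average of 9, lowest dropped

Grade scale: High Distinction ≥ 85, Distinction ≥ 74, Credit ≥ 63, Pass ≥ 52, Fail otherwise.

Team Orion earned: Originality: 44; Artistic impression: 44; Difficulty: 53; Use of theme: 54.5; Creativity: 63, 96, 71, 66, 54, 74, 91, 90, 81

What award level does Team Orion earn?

Fail

Creativity: drop 54 → average of remaining 8 = 632/8 = 79
Weighted total:
  Originality 44 × 0.37 = 16.28
  Artistic impression 44 × 0.08 = 3.52
  Difficulty 53 × 0.06 = 3.18
  Use of theme 54.5 × 0.41 = 22.345
  Creativity 79 × 0.08 = 6.32
Sum = 51.645
51.645 < 52 → Fail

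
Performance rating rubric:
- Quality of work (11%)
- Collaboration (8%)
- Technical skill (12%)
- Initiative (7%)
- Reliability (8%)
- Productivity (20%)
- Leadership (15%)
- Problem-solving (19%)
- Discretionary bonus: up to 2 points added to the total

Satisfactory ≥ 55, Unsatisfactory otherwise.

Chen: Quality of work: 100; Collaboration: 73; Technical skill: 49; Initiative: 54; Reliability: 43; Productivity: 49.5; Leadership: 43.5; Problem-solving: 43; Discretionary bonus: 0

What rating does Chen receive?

Weighted total:
  Quality of work 100 × 0.11 = 11
  Collaboration 73 × 0.08 = 5.84
  Technical skill 49 × 0.12 = 5.88
  Initiative 54 × 0.07 = 3.78
  Reliability 43 × 0.08 = 3.44
  Productivity 49.5 × 0.2 = 9.9
  Leadership 43.5 × 0.15 = 6.525
  Problem-solving 43 × 0.19 = 8.17
Sum = 54.535
Discretionary bonus: 54.535 + 0 = 54.535
54.535 < 55 → Unsatisfactory

Unsatisfactory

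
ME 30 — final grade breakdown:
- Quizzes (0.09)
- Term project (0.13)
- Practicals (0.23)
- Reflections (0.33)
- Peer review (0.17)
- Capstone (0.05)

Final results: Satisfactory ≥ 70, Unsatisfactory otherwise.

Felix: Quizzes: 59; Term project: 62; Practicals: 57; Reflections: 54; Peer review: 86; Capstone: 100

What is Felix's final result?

Unsatisfactory

Weighted total:
  Quizzes 59 × 0.09 = 5.31
  Term project 62 × 0.13 = 8.06
  Practicals 57 × 0.23 = 13.11
  Reflections 54 × 0.33 = 17.82
  Peer review 86 × 0.17 = 14.62
  Capstone 100 × 0.05 = 5
Sum = 63.92
63.92 < 70 → Unsatisfactory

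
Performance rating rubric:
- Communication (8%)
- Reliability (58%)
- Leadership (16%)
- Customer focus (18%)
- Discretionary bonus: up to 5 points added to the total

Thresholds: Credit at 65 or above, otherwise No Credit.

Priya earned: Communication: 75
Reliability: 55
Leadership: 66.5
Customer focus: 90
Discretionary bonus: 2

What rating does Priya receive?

Weighted total:
  Communication 75 × 0.08 = 6
  Reliability 55 × 0.58 = 31.9
  Leadership 66.5 × 0.16 = 10.64
  Customer focus 90 × 0.18 = 16.2
Sum = 64.74
Discretionary bonus: 64.74 + 2 = 66.74
66.74 ≥ 65 → Credit

Credit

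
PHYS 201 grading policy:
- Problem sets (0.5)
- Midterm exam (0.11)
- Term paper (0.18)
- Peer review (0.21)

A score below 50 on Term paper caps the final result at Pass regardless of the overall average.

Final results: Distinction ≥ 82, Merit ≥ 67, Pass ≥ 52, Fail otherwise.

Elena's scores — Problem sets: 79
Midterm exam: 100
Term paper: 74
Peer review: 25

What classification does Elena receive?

Term paper score 74 ≥ 50: minimum met.
Weighted total:
  Problem sets 79 × 0.5 = 39.5
  Midterm exam 100 × 0.11 = 11
  Term paper 74 × 0.18 = 13.32
  Peer review 25 × 0.21 = 5.25
Sum = 69.07
69.07 is ≥ 67 and < 82 → Merit

Merit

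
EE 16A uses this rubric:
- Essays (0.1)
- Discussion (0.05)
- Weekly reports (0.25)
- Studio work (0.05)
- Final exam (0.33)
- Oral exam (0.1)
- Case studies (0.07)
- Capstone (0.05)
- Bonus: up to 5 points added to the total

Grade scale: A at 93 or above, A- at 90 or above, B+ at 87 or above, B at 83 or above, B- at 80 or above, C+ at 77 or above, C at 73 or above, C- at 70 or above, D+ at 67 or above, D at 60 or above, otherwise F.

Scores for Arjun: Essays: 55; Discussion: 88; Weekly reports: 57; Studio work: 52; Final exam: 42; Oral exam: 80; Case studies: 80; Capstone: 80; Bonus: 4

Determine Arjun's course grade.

D

Weighted total:
  Essays 55 × 0.1 = 5.5
  Discussion 88 × 0.05 = 4.4
  Weekly reports 57 × 0.25 = 14.25
  Studio work 52 × 0.05 = 2.6
  Final exam 42 × 0.33 = 13.86
  Oral exam 80 × 0.1 = 8
  Case studies 80 × 0.07 = 5.6
  Capstone 80 × 0.05 = 4
Sum = 58.21
Bonus: 58.21 + 4 = 62.21
62.21 is ≥ 60 and < 67 → D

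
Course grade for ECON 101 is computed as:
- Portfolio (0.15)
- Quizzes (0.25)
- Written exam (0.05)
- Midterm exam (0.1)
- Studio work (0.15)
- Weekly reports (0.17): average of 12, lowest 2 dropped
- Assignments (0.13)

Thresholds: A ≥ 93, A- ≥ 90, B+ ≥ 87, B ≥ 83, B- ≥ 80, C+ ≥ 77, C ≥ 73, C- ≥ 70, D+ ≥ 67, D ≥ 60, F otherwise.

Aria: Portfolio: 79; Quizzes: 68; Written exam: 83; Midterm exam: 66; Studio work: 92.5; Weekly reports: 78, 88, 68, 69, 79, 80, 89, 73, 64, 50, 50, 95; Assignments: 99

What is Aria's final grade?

C+

Weekly reports: drop 50, 50 → average of remaining 10 = 783/10 = 78.3
Weighted total:
  Portfolio 79 × 0.15 = 11.85
  Quizzes 68 × 0.25 = 17
  Written exam 83 × 0.05 = 4.15
  Midterm exam 66 × 0.1 = 6.6
  Studio work 92.5 × 0.15 = 13.875
  Weekly reports 78.3 × 0.17 = 13.311
  Assignments 99 × 0.13 = 12.87
Sum = 79.656
79.656 is ≥ 77 and < 80 → C+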